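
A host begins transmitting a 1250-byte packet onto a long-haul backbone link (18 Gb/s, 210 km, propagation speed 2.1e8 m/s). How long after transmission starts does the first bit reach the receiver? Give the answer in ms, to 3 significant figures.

First bit experiences only propagation delay: d/s = 210000/210000000 = 1.00 ms.

1.00 ms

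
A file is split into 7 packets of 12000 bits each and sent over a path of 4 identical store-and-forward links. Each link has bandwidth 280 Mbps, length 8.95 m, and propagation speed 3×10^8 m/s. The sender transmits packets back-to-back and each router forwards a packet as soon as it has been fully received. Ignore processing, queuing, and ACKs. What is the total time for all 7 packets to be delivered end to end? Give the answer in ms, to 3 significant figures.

0.429 ms

Per-hop transmission t_tx = L/R = 12000/280000000 = 0.0428571 ms.
Per-hop propagation t_prop = 8.95/300000000 = 2.98333e-05 ms.
Pipeline fill: first packet needs 4·t_tx to clear all hops; remaining 6 packets each add one t_tx.
Total = (4+7-1)·t_tx + 4·t_prop = 10·0.0428571 + 4·2.98333e-05 = 0.429 ms.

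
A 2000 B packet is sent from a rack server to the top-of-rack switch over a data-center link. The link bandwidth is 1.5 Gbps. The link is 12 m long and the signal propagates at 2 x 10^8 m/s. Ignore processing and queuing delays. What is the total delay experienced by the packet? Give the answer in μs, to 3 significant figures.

10.7 μs

L = 2000 × 8 = 16000 bits.
Transmission delay = L/R = 16000 / 1500000000 = 10.6667 μs.
Propagation delay = d/s = 12 m / 200000000 m/s = 0.06 μs.
Total = 10.7 μs.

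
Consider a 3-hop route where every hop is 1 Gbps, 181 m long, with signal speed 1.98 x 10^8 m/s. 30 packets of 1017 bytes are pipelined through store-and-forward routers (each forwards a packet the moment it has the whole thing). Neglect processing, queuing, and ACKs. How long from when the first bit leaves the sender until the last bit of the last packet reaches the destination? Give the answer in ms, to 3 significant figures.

Per-hop transmission t_tx = L/R = 8136/1000000000 = 0.008136 ms.
Per-hop propagation t_prop = 181/198000000 = 0.000914141 ms.
Pipeline fill: first packet needs 3·t_tx to clear all hops; remaining 29 packets each add one t_tx.
Total = (3+30-1)·t_tx + 3·t_prop = 32·0.008136 + 3·0.000914141 = 0.263 ms.

0.263 ms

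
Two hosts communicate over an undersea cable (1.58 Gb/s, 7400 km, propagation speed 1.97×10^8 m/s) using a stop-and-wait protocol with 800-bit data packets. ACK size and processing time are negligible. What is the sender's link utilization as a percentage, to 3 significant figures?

0.000674 %

t_tx = L/R = 800/1580000000 = 5.06329e-07 s.
t_prop = 7400000/197000000 = 0.0375635 s; RTT = 0.0751269 s.
Cycle = t_tx + RTT = 0.0751274 s.
Utilization = t_tx / cycle = 5.06329e-07/0.0751274 = 0.000674 %.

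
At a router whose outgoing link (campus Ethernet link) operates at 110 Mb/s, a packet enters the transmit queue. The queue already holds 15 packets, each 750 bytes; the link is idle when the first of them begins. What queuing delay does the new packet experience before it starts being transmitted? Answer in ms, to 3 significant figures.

0.818 ms

Each queued packet: L/R = 6000/110000000 = 0.0545455 ms.
15 queued → 0.818182 ms.
Queuing delay = 0.818 ms.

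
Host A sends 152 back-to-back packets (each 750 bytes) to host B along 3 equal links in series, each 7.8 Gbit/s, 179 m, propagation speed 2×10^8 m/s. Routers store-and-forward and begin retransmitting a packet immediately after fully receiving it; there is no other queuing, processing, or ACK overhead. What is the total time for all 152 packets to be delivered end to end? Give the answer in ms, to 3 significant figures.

Per-hop transmission t_tx = L/R = 6000/7800000000 = 0.000769231 ms.
Per-hop propagation t_prop = 179/200000000 = 0.000895 ms.
Pipeline fill: first packet needs 3·t_tx to clear all hops; remaining 151 packets each add one t_tx.
Total = (3+152-1)·t_tx + 3·t_prop = 154·0.000769231 + 3·0.000895 = 0.121 ms.

0.121 ms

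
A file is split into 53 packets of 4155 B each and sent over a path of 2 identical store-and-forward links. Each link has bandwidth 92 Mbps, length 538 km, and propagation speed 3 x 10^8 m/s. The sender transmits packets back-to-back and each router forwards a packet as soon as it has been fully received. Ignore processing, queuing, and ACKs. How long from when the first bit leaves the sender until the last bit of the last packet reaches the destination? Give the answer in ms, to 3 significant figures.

23.1 ms

Per-hop transmission t_tx = L/R = 33240/92000000 = 0.361304 ms.
Per-hop propagation t_prop = 538000/300000000 = 1.79333 ms.
Pipeline fill: first packet needs 2·t_tx to clear all hops; remaining 52 packets each add one t_tx.
Total = (2+53-1)·t_tx + 2·t_prop = 54·0.361304 + 2·1.79333 = 23.1 ms.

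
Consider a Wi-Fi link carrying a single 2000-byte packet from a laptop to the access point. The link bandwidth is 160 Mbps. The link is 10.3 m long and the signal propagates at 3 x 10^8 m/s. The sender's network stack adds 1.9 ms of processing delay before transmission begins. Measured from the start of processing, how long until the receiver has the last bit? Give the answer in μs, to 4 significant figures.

L = 2000 × 8 = 16000 bits.
Transmission delay = L/R = 16000 / 160000000 = 100 μs.
Propagation delay = d/s = 10.3 m / 300000000 m/s = 0.0343333 μs.
Plus processing delay 1.9 ms = 1900 μs.
Total = 2000 μs.

2000 μs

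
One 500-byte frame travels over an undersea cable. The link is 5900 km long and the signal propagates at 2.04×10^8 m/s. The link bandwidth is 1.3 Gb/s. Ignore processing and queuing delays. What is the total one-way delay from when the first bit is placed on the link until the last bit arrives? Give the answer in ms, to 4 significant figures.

L = 500 × 8 = 4000 bits.
Transmission delay = L/R = 4000 / 1300000000 = 0.00307692 ms.
Propagation delay = d/s = 5900000 m / 204000000 m/s = 28.9216 ms.
Total = 28.92 ms.

28.92 ms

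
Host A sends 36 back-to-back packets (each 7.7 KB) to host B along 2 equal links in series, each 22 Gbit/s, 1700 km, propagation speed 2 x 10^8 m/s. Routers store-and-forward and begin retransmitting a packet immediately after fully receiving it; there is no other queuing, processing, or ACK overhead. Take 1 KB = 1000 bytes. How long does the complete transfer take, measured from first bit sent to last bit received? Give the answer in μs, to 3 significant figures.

Per-hop transmission t_tx = L/R = 61600/22000000000 = 2.8 μs.
Per-hop propagation t_prop = 1700000/200000000 = 8500 μs.
Pipeline fill: first packet needs 2·t_tx to clear all hops; remaining 35 packets each add one t_tx.
Total = (2+36-1)·t_tx + 2·t_prop = 37·2.8 + 2·8500 = 17100 μs.

17100 μs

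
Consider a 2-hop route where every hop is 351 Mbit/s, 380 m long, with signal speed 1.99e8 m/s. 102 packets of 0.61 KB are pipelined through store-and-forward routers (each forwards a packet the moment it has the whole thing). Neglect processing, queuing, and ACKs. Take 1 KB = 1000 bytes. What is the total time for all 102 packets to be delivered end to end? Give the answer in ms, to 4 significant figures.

Per-hop transmission t_tx = L/R = 4880/351000000 = 0.0139031 ms.
Per-hop propagation t_prop = 380/199000000 = 0.00190955 ms.
Pipeline fill: first packet needs 2·t_tx to clear all hops; remaining 101 packets each add one t_tx.
Total = (2+102-1)·t_tx + 2·t_prop = 103·0.0139031 + 2·0.00190955 = 1.436 ms.

1.436 ms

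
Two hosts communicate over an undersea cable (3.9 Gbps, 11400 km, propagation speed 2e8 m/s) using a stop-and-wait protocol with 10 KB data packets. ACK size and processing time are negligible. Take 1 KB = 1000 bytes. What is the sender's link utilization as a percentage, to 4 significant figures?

0.01799 %

t_tx = L/R = 80000/3900000000 = 2.05128e-05 s.
t_prop = 11400000/200000000 = 0.057 s; RTT = 0.114 s.
Cycle = t_tx + RTT = 0.114021 s.
Utilization = t_tx / cycle = 2.05128e-05/0.114021 = 0.01799 %.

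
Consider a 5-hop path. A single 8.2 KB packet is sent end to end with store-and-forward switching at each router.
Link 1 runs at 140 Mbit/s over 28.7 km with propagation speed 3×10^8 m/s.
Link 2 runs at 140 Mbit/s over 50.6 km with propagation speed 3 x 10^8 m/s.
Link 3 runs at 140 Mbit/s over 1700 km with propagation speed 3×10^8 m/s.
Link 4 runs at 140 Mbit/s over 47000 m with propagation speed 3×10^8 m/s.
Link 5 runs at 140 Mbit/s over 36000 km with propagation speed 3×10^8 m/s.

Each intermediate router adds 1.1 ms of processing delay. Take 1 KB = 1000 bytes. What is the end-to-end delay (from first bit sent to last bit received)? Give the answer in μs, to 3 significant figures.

L = 65600 bits.
Transmission delay per hop = L/R = 65600/140000000 = 468.571 μs; 5 hops → 2342.86 μs.
Propagation delays (d/s per hop): 95.6667, 168.667, 5666.67, 156.667, 120000 μs; sum = 126088 μs.
Processing at 4 router(s): 4 × 1.1 ms = 4400 μs.
End-to-end = 133000 μs.

133000 μs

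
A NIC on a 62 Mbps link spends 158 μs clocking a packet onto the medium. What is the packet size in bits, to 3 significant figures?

9800 bits

L = R × t_tx = 62000000 b/s × 0.000158 s = 9796 bits.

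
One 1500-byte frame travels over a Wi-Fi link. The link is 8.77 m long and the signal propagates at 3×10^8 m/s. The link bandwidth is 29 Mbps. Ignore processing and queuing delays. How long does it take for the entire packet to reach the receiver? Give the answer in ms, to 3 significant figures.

0.414 ms

L = 1500 × 8 = 12000 bits.
Transmission delay = L/R = 12000 / 29000000 = 0.413793 ms.
Propagation delay = d/s = 8.77 m / 300000000 m/s = 2.92333e-05 ms.
Total = 0.414 ms.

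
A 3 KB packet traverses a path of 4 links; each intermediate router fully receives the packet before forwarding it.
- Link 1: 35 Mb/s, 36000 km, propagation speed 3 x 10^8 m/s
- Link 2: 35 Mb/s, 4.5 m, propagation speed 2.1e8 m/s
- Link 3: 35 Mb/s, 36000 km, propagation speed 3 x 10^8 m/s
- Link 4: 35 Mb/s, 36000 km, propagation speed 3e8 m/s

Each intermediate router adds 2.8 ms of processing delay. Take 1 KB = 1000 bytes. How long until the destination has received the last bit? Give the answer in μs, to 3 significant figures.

371000 μs

L = 24000 bits.
Transmission delay per hop = L/R = 24000/35000000 = 685.714 μs; 4 hops → 2742.86 μs.
Propagation delays (d/s per hop): 120000, 0.0214286, 120000, 120000 μs; sum = 360000 μs.
Processing at 3 router(s): 3 × 2.8 ms = 8400 μs.
End-to-end = 371000 μs.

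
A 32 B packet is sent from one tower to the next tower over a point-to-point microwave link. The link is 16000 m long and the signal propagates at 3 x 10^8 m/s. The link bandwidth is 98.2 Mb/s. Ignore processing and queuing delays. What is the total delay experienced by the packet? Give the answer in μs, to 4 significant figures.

55.94 μs

L = 32 × 8 = 256 bits.
Transmission delay = L/R = 256 / 98200000 = 2.60692 μs.
Propagation delay = d/s = 16000 m / 300000000 m/s = 53.3333 μs.
Total = 55.94 μs.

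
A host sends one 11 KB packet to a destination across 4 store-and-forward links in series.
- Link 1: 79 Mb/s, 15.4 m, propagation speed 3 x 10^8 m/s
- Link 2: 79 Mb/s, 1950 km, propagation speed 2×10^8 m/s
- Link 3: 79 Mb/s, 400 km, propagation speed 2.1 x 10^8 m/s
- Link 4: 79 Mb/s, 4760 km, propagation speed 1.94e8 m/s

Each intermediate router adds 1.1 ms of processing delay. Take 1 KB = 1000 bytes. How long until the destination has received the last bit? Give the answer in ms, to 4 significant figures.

43.95 ms

L = 88000 bits.
Transmission delay per hop = L/R = 88000/79000000 = 1.11392 ms; 4 hops → 4.4557 ms.
Propagation delays (d/s per hop): 5.13333e-05, 9.75, 1.90476, 24.5361 ms; sum = 36.1909 ms.
Processing at 3 router(s): 3 × 1.1 ms = 3.3 ms.
End-to-end = 43.95 ms.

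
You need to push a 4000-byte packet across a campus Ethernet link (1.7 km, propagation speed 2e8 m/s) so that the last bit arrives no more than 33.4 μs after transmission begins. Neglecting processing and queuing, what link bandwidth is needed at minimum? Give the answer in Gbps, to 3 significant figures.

1.29 Gbps

L = 32000 bits.
Propagation delay = 1700 / 200000000 = 8.5 μs.
Transmission budget = 33.4 − 8.5 = 24.9 μs.
R ≥ L / t_tx = 32000 bits / 2.49e-05 s = 1.29 Gbps.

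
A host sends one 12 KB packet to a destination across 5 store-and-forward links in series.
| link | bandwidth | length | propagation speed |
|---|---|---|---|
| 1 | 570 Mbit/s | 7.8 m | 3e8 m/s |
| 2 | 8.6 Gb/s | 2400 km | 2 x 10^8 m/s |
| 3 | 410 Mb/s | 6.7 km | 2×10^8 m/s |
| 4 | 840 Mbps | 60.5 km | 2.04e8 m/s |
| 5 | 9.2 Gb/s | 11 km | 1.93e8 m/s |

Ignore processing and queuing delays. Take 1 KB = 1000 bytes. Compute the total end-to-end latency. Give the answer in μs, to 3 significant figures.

L = 96000 bits.
Transmission delays (L/R per hop): 168.421, 11.1628, 234.146, 114.286, 10.4348 μs; sum = 538.451 μs.
Propagation delays (d/s per hop): 0.026, 12000, 33.5, 296.569, 56.9948 μs; sum = 12387.1 μs.
End-to-end = 12900 μs.

12900 μs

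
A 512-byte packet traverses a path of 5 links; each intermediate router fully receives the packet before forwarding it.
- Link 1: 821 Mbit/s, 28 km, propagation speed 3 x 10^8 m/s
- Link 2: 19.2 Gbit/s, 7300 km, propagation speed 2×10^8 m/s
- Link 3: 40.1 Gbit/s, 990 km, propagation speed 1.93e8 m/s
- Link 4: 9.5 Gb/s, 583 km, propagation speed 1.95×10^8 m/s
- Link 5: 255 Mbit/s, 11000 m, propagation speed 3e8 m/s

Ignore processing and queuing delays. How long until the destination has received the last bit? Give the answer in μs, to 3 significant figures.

L = 512 × 8 = 4096 bits.
Transmission delays (L/R per hop): 4.98904, 0.213333, 0.102145, 0.431158, 16.0627 μs; sum = 21.7984 μs.
Propagation delays (d/s per hop): 93.3333, 36500, 5129.53, 2989.74, 36.6667 μs; sum = 44749.3 μs.
End-to-end = 44800 μs.

44800 μs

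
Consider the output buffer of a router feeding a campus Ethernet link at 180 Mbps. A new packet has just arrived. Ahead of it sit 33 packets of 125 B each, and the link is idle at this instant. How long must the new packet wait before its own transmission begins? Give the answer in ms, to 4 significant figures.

0.1833 ms

Each queued packet: L/R = 1000/180000000 = 0.00555556 ms.
33 queued → 0.183333 ms.
Queuing delay = 0.1833 ms.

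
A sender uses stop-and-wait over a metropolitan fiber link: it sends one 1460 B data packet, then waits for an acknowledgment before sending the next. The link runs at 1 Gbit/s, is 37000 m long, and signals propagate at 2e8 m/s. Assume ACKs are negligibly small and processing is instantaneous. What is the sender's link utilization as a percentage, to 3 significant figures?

t_tx = L/R = 11680/1000000000 = 1.168e-05 s.
t_prop = 37000/200000000 = 0.000185 s; RTT = 0.00037 s.
Cycle = t_tx + RTT = 0.00038168 s.
Utilization = t_tx / cycle = 1.168e-05/0.00038168 = 3.06 %.

3.06 %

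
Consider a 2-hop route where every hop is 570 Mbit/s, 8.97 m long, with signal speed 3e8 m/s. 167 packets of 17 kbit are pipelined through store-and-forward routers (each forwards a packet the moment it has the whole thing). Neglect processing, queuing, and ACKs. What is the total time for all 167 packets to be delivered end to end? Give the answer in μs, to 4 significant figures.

Per-hop transmission t_tx = L/R = 17000/570000000 = 29.8246 μs.
Per-hop propagation t_prop = 8.97/300000000 = 0.0299 μs.
Pipeline fill: first packet needs 2·t_tx to clear all hops; remaining 166 packets each add one t_tx.
Total = (2+167-1)·t_tx + 2·t_prop = 168·29.8246 + 2·0.0299 = 5011 μs.

5011 μs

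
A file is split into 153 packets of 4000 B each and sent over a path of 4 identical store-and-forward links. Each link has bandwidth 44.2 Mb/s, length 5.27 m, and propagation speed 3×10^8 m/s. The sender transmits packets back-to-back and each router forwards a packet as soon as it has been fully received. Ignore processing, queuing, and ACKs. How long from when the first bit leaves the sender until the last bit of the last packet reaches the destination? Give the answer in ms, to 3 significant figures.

113 ms

Per-hop transmission t_tx = L/R = 32000/44200000 = 0.723982 ms.
Per-hop propagation t_prop = 5.27/300000000 = 1.75667e-05 ms.
Pipeline fill: first packet needs 4·t_tx to clear all hops; remaining 152 packets each add one t_tx.
Total = (4+153-1)·t_tx + 4·t_prop = 156·0.723982 + 4·1.75667e-05 = 113 ms.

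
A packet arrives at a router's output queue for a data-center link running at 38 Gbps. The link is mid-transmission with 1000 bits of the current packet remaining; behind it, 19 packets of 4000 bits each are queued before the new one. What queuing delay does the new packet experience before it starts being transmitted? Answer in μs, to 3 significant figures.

2.03 μs

Each queued packet: L/R = 4000/38000000000 = 0.105263 μs.
19 queued → 2 μs.
Plus remaining 1000 bits of current packet: 0.0263158 μs.
Queuing delay = 2.03 μs.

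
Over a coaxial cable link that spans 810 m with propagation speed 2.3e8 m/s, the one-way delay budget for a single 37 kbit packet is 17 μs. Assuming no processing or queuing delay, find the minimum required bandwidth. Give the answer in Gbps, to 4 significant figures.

2.745 Gbps

Propagation delay = 810 / 2.3e+08 = 3.52174 μs.
Transmission budget = 17 − 3.52174 = 13.4783 μs.
R ≥ L / t_tx = 37000 bits / 1.34783e-05 s = 2.745 Gbps.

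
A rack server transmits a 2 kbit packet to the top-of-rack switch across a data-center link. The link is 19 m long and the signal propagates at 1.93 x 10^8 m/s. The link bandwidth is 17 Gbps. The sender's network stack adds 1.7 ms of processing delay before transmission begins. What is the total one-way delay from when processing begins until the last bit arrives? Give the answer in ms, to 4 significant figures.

1.700 ms

L = 2000 bits.
Transmission delay = L/R = 2000 / 17000000000 = 0.000117647 ms.
Propagation delay = d/s = 19 m / 193000000 m/s = 9.84456e-05 ms.
Plus processing delay 1.7 ms = 1.7 ms.
Total = 1.700 ms.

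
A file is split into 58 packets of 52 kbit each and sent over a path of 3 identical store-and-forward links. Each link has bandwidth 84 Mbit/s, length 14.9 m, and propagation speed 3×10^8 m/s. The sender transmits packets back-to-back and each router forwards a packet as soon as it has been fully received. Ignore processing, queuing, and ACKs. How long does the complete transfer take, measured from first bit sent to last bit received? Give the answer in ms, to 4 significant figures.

Per-hop transmission t_tx = L/R = 52000/84000000 = 0.619048 ms.
Per-hop propagation t_prop = 14.9/300000000 = 4.96667e-05 ms.
Pipeline fill: first packet needs 3·t_tx to clear all hops; remaining 57 packets each add one t_tx.
Total = (3+58-1)·t_tx + 3·t_prop = 60·0.619048 + 3·4.96667e-05 = 37.14 ms.

37.14 ms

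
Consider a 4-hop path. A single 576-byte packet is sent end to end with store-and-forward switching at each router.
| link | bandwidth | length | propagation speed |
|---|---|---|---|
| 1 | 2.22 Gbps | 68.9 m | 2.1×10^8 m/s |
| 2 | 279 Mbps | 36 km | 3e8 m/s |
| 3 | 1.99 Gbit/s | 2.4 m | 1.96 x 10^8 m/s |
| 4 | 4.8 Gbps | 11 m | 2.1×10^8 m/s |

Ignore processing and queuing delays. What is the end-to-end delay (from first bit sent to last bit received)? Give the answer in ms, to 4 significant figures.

L = 576 × 8 = 4608 bits.
Transmission delays (L/R per hop): 0.00207568, 0.0165161, 0.00231558, 0.00096 ms; sum = 0.0218674 ms.
Propagation delays (d/s per hop): 0.000328095, 0.12, 1.22449e-05, 5.2381e-05 ms; sum = 0.120393 ms.
End-to-end = 0.1423 ms.

0.1423 ms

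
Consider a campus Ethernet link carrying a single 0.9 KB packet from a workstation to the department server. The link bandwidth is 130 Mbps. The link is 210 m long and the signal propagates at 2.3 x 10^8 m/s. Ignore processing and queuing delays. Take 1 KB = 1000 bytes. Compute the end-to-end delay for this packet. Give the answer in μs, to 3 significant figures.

56.3 μs

L = 7200 bits.
Transmission delay = L/R = 7200 / 130000000 = 55.3846 μs.
Propagation delay = d/s = 210 m / 2.3e+08 m/s = 0.913043 μs.
Total = 56.3 μs.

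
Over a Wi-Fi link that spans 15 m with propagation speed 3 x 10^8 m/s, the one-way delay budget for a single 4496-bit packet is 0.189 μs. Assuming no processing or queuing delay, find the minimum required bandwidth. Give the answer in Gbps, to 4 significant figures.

32.35 Gbps

Propagation delay = 15 / 300000000 = 0.05 μs.
Transmission budget = 0.189 − 0.05 = 0.139 μs.
R ≥ L / t_tx = 4496 bits / 1.39e-07 s = 32.35 Gbps.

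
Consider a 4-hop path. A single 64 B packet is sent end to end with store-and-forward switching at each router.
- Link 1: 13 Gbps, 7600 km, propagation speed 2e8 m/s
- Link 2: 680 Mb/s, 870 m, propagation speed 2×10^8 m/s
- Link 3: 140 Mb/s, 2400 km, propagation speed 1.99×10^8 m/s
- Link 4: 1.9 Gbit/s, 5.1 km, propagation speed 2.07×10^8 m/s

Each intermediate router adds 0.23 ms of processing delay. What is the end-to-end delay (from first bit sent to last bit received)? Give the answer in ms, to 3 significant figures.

L = 64 × 8 = 512 bits.
Transmission delays (L/R per hop): 3.93846e-05, 0.000752941, 0.00365714, 0.000269474 ms; sum = 0.00471894 ms.
Propagation delays (d/s per hop): 38, 0.00435, 12.0603, 0.0246377 ms; sum = 50.0893 ms.
Processing at 3 router(s): 3 × 0.23 ms = 0.69 ms.
End-to-end = 50.8 ms.

50.8 ms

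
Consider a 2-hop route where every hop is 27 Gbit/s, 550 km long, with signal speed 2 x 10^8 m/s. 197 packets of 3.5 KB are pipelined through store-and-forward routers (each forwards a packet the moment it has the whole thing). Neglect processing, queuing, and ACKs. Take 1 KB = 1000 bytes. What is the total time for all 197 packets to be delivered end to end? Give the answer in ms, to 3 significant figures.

Per-hop transmission t_tx = L/R = 28000/27000000000 = 0.00103704 ms.
Per-hop propagation t_prop = 550000/200000000 = 2.75 ms.
Pipeline fill: first packet needs 2·t_tx to clear all hops; remaining 196 packets each add one t_tx.
Total = (2+197-1)·t_tx + 2·t_prop = 198·0.00103704 + 2·2.75 = 5.71 ms.

5.71 ms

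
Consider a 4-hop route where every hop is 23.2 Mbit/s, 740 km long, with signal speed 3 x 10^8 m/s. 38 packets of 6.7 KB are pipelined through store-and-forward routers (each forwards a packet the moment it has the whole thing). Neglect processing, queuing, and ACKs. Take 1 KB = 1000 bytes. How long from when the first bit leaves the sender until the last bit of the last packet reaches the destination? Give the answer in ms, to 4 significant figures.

104.6 ms

Per-hop transmission t_tx = L/R = 53600/23200000 = 2.31034 ms.
Per-hop propagation t_prop = 740000/300000000 = 2.46667 ms.
Pipeline fill: first packet needs 4·t_tx to clear all hops; remaining 37 packets each add one t_tx.
Total = (4+38-1)·t_tx + 4·t_prop = 41·2.31034 + 4·2.46667 = 104.6 ms.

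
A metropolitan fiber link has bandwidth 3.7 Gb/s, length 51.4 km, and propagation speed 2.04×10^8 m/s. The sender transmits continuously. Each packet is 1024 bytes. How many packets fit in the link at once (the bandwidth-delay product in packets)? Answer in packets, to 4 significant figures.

Propagation delay = 51400 / 204000000 = 0.000251961 s.
BDP = R × t_prop = 3700000000 × 0.000251961 = 932255 bits.
In packets of 8192 bits: 113.8 packets.

113.8 packets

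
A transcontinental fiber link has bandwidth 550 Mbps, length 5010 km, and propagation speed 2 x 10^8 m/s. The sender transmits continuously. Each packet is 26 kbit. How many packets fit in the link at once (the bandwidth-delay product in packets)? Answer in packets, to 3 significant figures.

530 packets

Propagation delay = 5010000 / 200000000 = 0.02505 s.
BDP = R × t_prop = 550000000 × 0.02505 = 13777500 bits.
In packets of 26000 bits: 530 packets.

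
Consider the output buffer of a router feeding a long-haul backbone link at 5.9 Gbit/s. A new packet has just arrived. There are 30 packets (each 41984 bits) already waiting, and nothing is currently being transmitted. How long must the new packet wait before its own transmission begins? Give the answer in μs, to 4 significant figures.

213.5 μs

Each queued packet: L/R = 41984/5900000000 = 7.11593 μs.
30 queued → 213.478 μs.
Queuing delay = 213.5 μs.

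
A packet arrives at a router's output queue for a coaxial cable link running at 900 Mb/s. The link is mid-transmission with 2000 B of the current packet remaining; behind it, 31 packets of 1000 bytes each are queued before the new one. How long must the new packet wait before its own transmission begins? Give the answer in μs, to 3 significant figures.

Each queued packet: L/R = 8000/900000000 = 8.88889 μs.
31 queued → 275.556 μs.
Plus remaining 16000 bits of current packet: 17.7778 μs.
Queuing delay = 293 μs.

293 μs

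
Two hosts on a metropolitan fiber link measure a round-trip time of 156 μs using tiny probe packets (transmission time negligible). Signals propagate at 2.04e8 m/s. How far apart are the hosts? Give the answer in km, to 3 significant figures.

One-way propagation = RTT/2 = 78 μs.
d = s × t = 204000000 × 7.8e-05 = 15.9 km.

15.9 km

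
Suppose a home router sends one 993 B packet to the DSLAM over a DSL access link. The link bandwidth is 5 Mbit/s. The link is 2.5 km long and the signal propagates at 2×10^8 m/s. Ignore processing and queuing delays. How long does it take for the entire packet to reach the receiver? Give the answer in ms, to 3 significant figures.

1.60 ms

L = 993 × 8 = 7944 bits.
Transmission delay = L/R = 7944 / 5000000 = 1.5888 ms.
Propagation delay = d/s = 2500 m / 200000000 m/s = 0.0125 ms.
Total = 1.60 ms.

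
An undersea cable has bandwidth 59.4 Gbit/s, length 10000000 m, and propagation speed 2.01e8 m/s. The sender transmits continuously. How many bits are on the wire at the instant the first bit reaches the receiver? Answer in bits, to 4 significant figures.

Propagation delay = 10000000 / 2.01e+08 = 0.0497512 s.
BDP = R × t_prop = 59400000000 × 0.0497512 = 2955220000 bits.

2955000000 bits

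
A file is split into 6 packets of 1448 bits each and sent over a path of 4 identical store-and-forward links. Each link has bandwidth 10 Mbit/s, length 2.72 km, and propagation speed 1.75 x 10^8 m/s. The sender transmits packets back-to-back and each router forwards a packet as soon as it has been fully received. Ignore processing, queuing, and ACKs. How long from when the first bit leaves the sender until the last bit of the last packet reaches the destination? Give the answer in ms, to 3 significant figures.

Per-hop transmission t_tx = L/R = 1448/10000000 = 0.1448 ms.
Per-hop propagation t_prop = 2720/175000000 = 0.0155429 ms.
Pipeline fill: first packet needs 4·t_tx to clear all hops; remaining 5 packets each add one t_tx.
Total = (4+6-1)·t_tx + 4·t_prop = 9·0.1448 + 4·0.0155429 = 1.37 ms.

1.37 ms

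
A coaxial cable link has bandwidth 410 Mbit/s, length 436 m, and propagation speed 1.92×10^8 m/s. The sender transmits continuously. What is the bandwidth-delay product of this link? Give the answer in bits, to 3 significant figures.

Propagation delay = 436 / 192000000 = 2.27083e-06 s.
BDP = R × t_prop = 410000000 × 2.27083e-06 = 931.042 bits.

931 bits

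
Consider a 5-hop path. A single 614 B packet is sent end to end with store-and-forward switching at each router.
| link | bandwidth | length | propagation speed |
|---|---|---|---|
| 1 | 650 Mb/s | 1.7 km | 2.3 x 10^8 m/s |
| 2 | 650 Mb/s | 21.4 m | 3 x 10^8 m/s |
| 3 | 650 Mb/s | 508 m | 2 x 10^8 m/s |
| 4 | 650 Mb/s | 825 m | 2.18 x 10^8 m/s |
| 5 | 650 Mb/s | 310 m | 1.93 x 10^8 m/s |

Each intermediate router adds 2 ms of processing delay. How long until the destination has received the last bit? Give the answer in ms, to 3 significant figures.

L = 614 × 8 = 4912 bits.
Transmission delay per hop = L/R = 4912/650000000 = 0.00755692 ms; 5 hops → 0.0377846 ms.
Propagation delays (d/s per hop): 0.0073913, 7.13333e-05, 0.00254, 0.0037844, 0.00160622 ms; sum = 0.0153933 ms.
Processing at 4 router(s): 4 × 2 ms = 8 ms.
End-to-end = 8.05 ms.

8.05 ms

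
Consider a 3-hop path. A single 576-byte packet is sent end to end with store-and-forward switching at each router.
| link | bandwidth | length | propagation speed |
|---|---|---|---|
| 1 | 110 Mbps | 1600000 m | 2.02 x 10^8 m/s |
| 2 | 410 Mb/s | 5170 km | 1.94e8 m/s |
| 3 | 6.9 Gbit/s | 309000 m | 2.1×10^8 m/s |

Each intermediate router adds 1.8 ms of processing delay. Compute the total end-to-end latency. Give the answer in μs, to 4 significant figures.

L = 576 × 8 = 4608 bits.
Transmission delays (L/R per hop): 41.8909, 11.239, 0.667826 μs; sum = 53.7978 μs.
Propagation delays (d/s per hop): 7920.79, 26649.5, 1471.43 μs; sum = 36041.7 μs.
Processing at 2 router(s): 2 × 1.8 ms = 3600 μs.
End-to-end = 39700 μs.

39700 μs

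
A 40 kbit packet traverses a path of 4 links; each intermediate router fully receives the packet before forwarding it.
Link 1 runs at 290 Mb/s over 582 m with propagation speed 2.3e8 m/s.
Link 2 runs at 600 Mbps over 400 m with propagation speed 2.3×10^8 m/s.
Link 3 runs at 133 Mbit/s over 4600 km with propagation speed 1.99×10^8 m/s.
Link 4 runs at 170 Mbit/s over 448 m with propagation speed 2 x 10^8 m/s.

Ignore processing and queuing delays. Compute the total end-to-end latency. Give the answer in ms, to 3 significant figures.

L = 40000 bits.
Transmission delays (L/R per hop): 0.137931, 0.0666667, 0.300752, 0.235294 ms; sum = 0.740644 ms.
Propagation delays (d/s per hop): 0.00253043, 0.00173913, 23.1156, 0.00224 ms; sum = 23.1221 ms.
End-to-end = 23.9 ms.

23.9 ms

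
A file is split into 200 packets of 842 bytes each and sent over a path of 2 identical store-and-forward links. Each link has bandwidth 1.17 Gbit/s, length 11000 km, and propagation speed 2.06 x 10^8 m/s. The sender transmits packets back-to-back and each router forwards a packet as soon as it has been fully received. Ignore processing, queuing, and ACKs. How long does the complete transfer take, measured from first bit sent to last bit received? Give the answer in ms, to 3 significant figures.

108 ms

Per-hop transmission t_tx = L/R = 6736/1170000000 = 0.00575726 ms.
Per-hop propagation t_prop = 11000000/206000000 = 53.3981 ms.
Pipeline fill: first packet needs 2·t_tx to clear all hops; remaining 199 packets each add one t_tx.
Total = (2+200-1)·t_tx + 2·t_prop = 201·0.00575726 + 2·53.3981 = 108 ms.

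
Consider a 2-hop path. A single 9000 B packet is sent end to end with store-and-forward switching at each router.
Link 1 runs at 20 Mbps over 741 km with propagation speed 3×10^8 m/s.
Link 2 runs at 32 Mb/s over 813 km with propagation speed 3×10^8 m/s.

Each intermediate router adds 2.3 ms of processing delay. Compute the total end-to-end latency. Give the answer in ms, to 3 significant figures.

L = 9000 × 8 = 72000 bits.
Transmission delays (L/R per hop): 3.6, 2.25 ms; sum = 5.85 ms.
Propagation delays (d/s per hop): 2.47, 2.71 ms; sum = 5.18 ms.
Processing at 1 router(s): 1 × 2.3 ms = 2.3 ms.
End-to-end = 13.3 ms.

13.3 ms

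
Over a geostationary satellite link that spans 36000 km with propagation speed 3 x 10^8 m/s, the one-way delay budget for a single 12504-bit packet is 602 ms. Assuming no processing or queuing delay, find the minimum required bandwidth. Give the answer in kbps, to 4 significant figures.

25.94 kbps

Propagation delay = 36000000 / 300000000 = 120 ms.
Transmission budget = 602 − 120 = 482 ms.
R ≥ L / t_tx = 12504 bits / 0.482 s = 25.94 kbps.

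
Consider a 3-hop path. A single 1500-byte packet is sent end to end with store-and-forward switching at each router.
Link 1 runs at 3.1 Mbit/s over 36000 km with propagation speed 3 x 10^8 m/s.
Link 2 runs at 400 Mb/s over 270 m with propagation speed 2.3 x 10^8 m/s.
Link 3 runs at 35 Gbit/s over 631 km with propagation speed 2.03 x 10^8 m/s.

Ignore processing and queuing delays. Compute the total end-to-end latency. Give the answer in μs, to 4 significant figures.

L = 1500 × 8 = 12000 bits.
Transmission delays (L/R per hop): 3870.97, 30, 0.342857 μs; sum = 3901.31 μs.
Propagation delays (d/s per hop): 120000, 1.17391, 3108.37 μs; sum = 123110 μs.
End-to-end = 127000 μs.

127000 μs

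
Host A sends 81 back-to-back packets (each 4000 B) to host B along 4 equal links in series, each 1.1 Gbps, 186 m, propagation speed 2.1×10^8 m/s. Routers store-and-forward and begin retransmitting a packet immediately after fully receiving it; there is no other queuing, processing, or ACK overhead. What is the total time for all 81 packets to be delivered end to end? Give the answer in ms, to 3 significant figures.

Per-hop transmission t_tx = L/R = 32000/1100000000 = 0.0290909 ms.
Per-hop propagation t_prop = 186/210000000 = 0.000885714 ms.
Pipeline fill: first packet needs 4·t_tx to clear all hops; remaining 80 packets each add one t_tx.
Total = (4+81-1)·t_tx + 4·t_prop = 84·0.0290909 + 4·0.000885714 = 2.45 ms.

2.45 ms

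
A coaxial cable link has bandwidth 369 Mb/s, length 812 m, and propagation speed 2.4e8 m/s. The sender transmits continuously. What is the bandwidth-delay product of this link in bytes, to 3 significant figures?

156 bytes

Propagation delay = 812 / 240000000 = 3.38333e-06 s.
BDP = R × t_prop = 369000000 × 3.38333e-06 = 1248.45 bits.
In bytes: 1248.45/8 = 156 bytes.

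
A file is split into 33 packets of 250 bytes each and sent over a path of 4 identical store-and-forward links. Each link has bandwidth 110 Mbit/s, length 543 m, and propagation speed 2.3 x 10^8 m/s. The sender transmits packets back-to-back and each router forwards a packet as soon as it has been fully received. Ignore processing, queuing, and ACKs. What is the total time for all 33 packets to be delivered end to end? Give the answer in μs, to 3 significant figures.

Per-hop transmission t_tx = L/R = 2000/110000000 = 18.1818 μs.
Per-hop propagation t_prop = 543/2.3e+08 = 2.36087 μs.
Pipeline fill: first packet needs 4·t_tx to clear all hops; remaining 32 packets each add one t_tx.
Total = (4+33-1)·t_tx + 4·t_prop = 36·18.1818 + 4·2.36087 = 664 μs.

664 μs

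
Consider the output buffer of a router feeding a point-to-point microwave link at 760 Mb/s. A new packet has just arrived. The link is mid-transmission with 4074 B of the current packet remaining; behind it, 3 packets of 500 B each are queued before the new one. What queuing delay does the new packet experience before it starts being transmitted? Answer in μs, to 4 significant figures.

58.67 μs

Each queued packet: L/R = 4000/760000000 = 5.26316 μs.
3 queued → 15.7895 μs.
Plus remaining 32592 bits of current packet: 42.8842 μs.
Queuing delay = 58.67 μs.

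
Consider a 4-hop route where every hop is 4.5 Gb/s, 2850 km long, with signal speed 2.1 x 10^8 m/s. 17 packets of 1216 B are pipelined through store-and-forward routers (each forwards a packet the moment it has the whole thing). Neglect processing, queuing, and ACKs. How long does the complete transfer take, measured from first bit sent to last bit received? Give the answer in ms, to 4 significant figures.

Per-hop transmission t_tx = L/R = 9728/4500000000 = 0.00216178 ms.
Per-hop propagation t_prop = 2850000/210000000 = 13.5714 ms.
Pipeline fill: first packet needs 4·t_tx to clear all hops; remaining 16 packets each add one t_tx.
Total = (4+17-1)·t_tx + 4·t_prop = 20·0.00216178 + 4·13.5714 = 54.33 ms.

54.33 ms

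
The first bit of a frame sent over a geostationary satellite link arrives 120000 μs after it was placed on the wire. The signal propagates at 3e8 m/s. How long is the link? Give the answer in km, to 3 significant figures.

d = s × t_prop = 300000000 × 0.12 = 36000 km.

36000 km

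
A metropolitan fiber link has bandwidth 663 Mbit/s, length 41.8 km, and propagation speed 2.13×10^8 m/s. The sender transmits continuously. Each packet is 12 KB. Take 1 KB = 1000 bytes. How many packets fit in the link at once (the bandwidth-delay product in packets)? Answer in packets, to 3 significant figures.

Propagation delay = 41800 / 213000000 = 0.000196244 s.
BDP = R × t_prop = 663000000 × 0.000196244 = 130110 bits.
In packets of 96000 bits: 1.36 packets.

1.36 packets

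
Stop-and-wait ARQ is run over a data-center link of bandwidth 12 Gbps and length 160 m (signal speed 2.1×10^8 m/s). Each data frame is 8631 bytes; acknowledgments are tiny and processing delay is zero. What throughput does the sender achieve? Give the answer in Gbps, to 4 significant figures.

t_tx = L/R = 69048/12000000000 = 5.754e-06 s.
t_prop = 160/210000000 = 7.61905e-07 s; RTT = 1.52381e-06 s.
Cycle = t_tx + RTT = 7.27781e-06 s.
Throughput = L / cycle = 69048 / 7.27781e-06 = 9.487 Gbps.

9.487 Gbps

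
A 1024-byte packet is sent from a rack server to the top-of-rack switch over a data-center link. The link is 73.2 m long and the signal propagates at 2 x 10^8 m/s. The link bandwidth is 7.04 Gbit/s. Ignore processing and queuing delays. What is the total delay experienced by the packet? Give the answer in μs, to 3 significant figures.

L = 1024 × 8 = 8192 bits.
Transmission delay = L/R = 8192 / 7040000000 = 1.16364 μs.
Propagation delay = d/s = 73.2 m / 200000000 m/s = 0.366 μs.
Total = 1.53 μs.

1.53 μs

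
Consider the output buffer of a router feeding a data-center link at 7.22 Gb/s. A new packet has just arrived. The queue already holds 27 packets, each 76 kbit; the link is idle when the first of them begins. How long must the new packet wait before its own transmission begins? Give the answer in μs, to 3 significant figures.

284 μs

Each queued packet: L/R = 76000/7220000000 = 10.5263 μs.
27 queued → 284.211 μs.
Queuing delay = 284 μs.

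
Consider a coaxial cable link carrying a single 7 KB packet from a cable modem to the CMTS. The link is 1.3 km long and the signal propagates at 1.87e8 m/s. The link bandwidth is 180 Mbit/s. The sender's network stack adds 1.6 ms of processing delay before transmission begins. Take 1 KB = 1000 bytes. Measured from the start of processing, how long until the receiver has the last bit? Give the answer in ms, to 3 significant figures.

1.92 ms

L = 56000 bits.
Transmission delay = L/R = 56000 / 180000000 = 0.311111 ms.
Propagation delay = d/s = 1300 m / 187000000 m/s = 0.00695187 ms.
Plus processing delay 1.6 ms = 1.6 ms.
Total = 1.92 ms.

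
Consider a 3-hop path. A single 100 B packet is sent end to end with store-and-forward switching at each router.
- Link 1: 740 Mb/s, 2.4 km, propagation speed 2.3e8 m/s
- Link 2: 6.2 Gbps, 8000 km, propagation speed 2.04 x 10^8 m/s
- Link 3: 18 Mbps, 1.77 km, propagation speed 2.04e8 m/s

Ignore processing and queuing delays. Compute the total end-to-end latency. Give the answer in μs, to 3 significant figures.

L = 100 × 8 = 800 bits.
Transmission delays (L/R per hop): 1.08108, 0.129032, 44.4444 μs; sum = 45.6546 μs.
Propagation delays (d/s per hop): 10.4348, 39215.7, 8.67647 μs; sum = 39234.8 μs.
End-to-end = 39300 μs.

39300 μs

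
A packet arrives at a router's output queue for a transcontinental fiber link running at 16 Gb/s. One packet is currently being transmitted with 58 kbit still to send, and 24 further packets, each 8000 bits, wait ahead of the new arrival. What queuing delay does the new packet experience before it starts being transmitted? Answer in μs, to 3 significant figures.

Each queued packet: L/R = 8000/16000000000 = 0.5 μs.
24 queued → 12 μs.
Plus remaining 58000 bits of current packet: 3.625 μs.
Queuing delay = 15.6 μs.

15.6 μs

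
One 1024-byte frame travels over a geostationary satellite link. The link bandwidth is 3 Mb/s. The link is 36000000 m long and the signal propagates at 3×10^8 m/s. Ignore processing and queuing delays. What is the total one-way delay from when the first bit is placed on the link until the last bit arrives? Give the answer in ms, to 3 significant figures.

L = 1024 × 8 = 8192 bits.
Transmission delay = L/R = 8192 / 3000000 = 2.73067 ms.
Propagation delay = d/s = 36000000 m / 300000000 m/s = 120 ms.
Total = 123 ms.

123 ms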